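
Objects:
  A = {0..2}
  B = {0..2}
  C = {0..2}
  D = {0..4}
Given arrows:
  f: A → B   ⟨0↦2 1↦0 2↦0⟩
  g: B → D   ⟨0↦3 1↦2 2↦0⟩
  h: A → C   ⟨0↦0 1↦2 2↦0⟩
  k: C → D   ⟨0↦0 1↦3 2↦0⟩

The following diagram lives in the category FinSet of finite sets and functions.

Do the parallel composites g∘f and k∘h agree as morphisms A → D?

Along f;g (path 1):
  0 f→2 g→0
  1 f→0 g→3
  2 f→0 g→3
  composite₁ = ⟨0↦0 1↦3 2↦3⟩
Along h;k (path 2):
  0 h→0 k→0
  1 h→2 k→0
  2 h→0 k→0
  composite₂ = ⟨0↦0 1↦0 2↦0⟩
Equal? NO — does not commute

Answer: DOES NOT COMMUTE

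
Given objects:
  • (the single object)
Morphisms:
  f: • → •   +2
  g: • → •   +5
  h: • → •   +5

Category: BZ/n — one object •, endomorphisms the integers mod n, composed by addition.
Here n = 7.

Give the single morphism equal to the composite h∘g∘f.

  0 +2≡2 +5≡0 +5≡5  (mod 7)
⟦path⟧: +5

Answer: +5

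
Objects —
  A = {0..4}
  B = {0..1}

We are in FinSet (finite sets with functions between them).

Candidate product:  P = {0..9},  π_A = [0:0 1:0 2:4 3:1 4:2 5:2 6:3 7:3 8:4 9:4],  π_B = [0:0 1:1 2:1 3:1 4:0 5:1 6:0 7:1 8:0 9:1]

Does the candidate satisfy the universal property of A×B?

Answer: NOT A VALID PRODUCT — duplicate pair at indices 9,2

Derivation:
|A|·|B| = 5·2 = 10;  |P| = 10
Check the pairing map k ↦ (π_A(k), π_B(k)):
  0 : (0,0)
  1 : (0,1)
  2 : (4,1)
  3 : (1,1)
  4 : (2,0)
  5 : (2,1)
  6 : (3,0)
  7 : (3,1)
  8 : (4,0)
  9 : (4,1)  ✗ repeats pair of k=2
distinct pairs in image: 9 / 10 needed
  → (4,1) hit at k=2 and k=9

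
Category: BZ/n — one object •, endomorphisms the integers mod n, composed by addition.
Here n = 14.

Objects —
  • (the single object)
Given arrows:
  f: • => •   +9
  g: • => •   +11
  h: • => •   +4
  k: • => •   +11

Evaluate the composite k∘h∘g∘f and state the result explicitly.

Answer: +7

Work:
  0 +9≡9 +11≡6 +4≡10 +11≡7  (mod 14)
⟦path⟧: +7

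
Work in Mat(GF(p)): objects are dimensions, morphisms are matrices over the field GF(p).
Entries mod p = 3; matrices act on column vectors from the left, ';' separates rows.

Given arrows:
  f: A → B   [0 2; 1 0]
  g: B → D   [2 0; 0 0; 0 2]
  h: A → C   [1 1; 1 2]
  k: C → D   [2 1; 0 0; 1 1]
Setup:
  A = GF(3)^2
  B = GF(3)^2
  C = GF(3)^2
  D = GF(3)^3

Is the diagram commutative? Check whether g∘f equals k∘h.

1) trace f;g:
  e0=[1,0] f→[0,1] g→[0,0,2]
  e1=[0,1] f→[2,0] g→[1,0,0]
  composite₁ = [0 1; 0 0; 2 0]
2) trace h;k:
  e0=[1,0] h→[1,1] k→[0,0,2]
  e1=[0,1] h→[1,2] k→[1,0,0]
  composite₂ = [0 1; 0 0; 2 0]
Equal? equal; square commutes

Answer: COMMUTES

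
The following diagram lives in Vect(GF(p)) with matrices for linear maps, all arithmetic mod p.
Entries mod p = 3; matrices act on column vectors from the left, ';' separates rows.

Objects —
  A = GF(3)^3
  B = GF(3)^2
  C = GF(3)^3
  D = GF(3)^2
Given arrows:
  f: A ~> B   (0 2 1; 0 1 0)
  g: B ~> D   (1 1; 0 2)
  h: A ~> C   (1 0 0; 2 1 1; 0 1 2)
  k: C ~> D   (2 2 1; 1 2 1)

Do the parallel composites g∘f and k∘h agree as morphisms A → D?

Path 1 = f;g:
  e0=(1,0,0) f~>(0,0) g~>(0,0)
  e1=(0,1,0) f~>(2,1) g~>(0,2)
  e2=(0,0,1) f~>(1,0) g~>(1,0)
  result₁ = (0 0 1; 0 2 0)
Path 2 = h;k:
  e0=(1,0,0) h~>(1,2,0) k~>(0,2)
  e1=(0,1,0) h~>(0,1,1) k~>(0,0)
  e2=(0,0,1) h~>(0,1,2) k~>(1,1)
  result₂ = (0 0 1; 2 0 1)
Equal? NO — does not commute

Answer: DOES NOT COMMUTE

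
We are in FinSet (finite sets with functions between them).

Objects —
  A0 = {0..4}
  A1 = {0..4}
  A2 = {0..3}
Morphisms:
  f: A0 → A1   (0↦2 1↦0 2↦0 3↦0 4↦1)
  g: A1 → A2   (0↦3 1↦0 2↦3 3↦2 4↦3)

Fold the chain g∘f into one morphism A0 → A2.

Answer: (0↦3 1↦3 2↦3 3↦3 4↦0)

Trace:
  0 f→2 g→3
  1 f→0 g→3
  2 f→0 g→3
  3 f→0 g→3
  4 f→1 g→0
result: (0↦3 1↦3 2↦3 3↦3 4↦0)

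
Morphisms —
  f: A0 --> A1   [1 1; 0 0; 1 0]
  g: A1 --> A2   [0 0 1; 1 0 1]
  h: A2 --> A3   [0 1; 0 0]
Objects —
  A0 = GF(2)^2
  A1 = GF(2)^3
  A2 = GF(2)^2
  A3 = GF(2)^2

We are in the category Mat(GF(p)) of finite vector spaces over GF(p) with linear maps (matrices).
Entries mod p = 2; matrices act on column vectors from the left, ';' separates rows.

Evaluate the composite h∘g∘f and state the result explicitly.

  e0=⟨1,0⟩ f-->⟨1,0,1⟩ g-->⟨1,0⟩ h-->⟨0,0⟩
  e1=⟨0,1⟩ f-->⟨1,0,0⟩ g-->⟨0,1⟩ h-->⟨1,0⟩
composite: [0 1; 0 0]

Answer: [0 1; 0 0]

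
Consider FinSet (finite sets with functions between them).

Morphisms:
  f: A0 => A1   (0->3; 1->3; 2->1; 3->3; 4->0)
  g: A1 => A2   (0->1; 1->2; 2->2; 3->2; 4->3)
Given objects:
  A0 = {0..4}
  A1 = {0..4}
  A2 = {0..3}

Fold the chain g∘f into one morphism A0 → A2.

Answer: (0->2; 1->2; 2->2; 3->2; 4->1)

Work:
  0 f=>3 g=>2
  1 f=>3 g=>2
  2 f=>1 g=>2
  3 f=>3 g=>2
  4 f=>0 g=>1
composite: (0->2; 1->2; 2->2; 3->2; 4->1)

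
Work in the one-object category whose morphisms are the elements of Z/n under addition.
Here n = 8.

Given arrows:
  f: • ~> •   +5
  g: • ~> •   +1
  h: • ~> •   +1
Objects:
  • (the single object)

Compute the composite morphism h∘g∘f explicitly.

Answer: +7

Trace:
  0 +5≡5 +1≡6 +1≡7  (mod 8)
result: +7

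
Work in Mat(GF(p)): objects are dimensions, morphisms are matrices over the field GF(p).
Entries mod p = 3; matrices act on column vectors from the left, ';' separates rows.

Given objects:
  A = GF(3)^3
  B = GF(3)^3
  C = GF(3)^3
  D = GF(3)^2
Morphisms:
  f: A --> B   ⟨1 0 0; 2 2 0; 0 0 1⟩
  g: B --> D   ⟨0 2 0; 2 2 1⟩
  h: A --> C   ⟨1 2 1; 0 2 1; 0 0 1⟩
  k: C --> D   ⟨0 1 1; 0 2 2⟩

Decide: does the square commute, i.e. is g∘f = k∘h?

Path 1 = f;g:
  e0=⟨1,0,0⟩ f-->⟨1,2,0⟩ g-->⟨1,0⟩
  e1=⟨0,1,0⟩ f-->⟨0,2,0⟩ g-->⟨1,1⟩
  e2=⟨0,0,1⟩ f-->⟨0,0,1⟩ g-->⟨0,1⟩
  result₁ = ⟨1 1 0; 0 1 1⟩
Path 2 = h;k:
  e0=⟨1,0,0⟩ h-->⟨1,0,0⟩ k-->⟨0,0⟩
  e1=⟨0,1,0⟩ h-->⟨2,2,0⟩ k-->⟨2,1⟩
  e2=⟨0,0,1⟩ h-->⟨1,1,1⟩ k-->⟨2,1⟩
  result₂ = ⟨0 2 2; 0 1 1⟩
Equal? NO — does not commute

Answer: DOES NOT COMMUTE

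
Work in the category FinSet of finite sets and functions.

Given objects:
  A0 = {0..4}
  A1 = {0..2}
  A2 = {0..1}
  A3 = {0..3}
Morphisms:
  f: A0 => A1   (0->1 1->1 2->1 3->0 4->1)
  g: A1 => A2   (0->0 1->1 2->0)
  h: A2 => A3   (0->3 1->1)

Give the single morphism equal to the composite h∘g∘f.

Answer: (0->1 1->1 2->1 3->3 4->1)

Work:
  0 f=>1 g=>1 h=>1
  1 f=>1 g=>1 h=>1
  2 f=>1 g=>1 h=>1
  3 f=>0 g=>0 h=>3
  4 f=>1 g=>1 h=>1
result: (0->1 1->1 2->1 3->3 4->1)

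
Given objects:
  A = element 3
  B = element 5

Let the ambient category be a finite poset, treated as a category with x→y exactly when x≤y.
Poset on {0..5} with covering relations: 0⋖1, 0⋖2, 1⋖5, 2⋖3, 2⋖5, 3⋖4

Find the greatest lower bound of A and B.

{x : x<=A ∧ x<=B} = {0,2}  (A=3, B=5)
  0 <= 2
  2 <= 2
glb = 2

Answer: A∧B = 2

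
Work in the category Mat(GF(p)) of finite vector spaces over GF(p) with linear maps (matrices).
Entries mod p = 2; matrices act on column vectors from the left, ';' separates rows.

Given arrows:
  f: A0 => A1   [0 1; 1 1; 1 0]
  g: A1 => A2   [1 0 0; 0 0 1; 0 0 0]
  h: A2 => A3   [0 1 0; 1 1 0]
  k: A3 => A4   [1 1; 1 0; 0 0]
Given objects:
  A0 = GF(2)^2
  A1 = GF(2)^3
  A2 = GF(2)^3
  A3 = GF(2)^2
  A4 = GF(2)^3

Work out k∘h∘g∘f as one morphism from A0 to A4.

Answer: [0 1; 1 0; 0 0]

Derivation:
  e0=[1,0] f=>[0,1,1] g=>[0,1,0] h=>[1,1] k=>[0,1,0]
  e1=[0,1] f=>[1,1,0] g=>[1,0,0] h=>[0,1] k=>[1,0,0]
composite: [0 1; 1 0; 0 0]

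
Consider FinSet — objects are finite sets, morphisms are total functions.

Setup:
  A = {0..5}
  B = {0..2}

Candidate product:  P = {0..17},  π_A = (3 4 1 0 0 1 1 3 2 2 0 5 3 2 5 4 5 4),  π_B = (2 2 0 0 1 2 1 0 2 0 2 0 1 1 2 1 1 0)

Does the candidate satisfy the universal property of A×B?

Answer: VALID PRODUCT

Work:
|A|·|B| = 6·3 = 18;  |P| = 18
Check the pairing map k ↦ (π_A(k), π_B(k)):
  0 ↦ (3,2)
  1 ↦ (4,2)
  2 ↦ (1,0)
  3 ↦ (0,0)
  4 ↦ (0,1)
  5 ↦ (1,2)
  6 ↦ (1,1)
  7 ↦ (3,0)
  8 ↦ (2,2)
  9 ↦ (2,0)
  10 ↦ (0,2)
  11 ↦ (5,0)
  12 ↦ (3,1)
  13 ↦ (2,1)
  14 ↦ (5,2)
  15 ↦ (4,1)
  16 ↦ (5,1)
  17 ↦ (4,0)
distinct pairs in image: 18 / 18 needed
  → bijection onto A×B; projections well-typed.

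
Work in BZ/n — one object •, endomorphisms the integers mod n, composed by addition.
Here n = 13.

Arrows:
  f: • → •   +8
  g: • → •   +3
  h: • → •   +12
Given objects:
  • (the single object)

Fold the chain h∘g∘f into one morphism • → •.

Answer: +10

Work:
  0 +8≡8 +3≡11 +12≡10  (mod 13)
composite: +10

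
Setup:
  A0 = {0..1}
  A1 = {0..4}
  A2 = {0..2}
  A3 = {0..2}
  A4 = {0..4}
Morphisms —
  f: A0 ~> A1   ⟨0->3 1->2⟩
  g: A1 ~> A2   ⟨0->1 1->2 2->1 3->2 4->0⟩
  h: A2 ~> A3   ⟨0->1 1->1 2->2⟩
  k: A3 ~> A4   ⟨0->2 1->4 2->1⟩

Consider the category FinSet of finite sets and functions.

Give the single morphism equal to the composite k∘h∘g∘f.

  0 f~>3 g~>2 h~>2 k~>1
  1 f~>2 g~>1 h~>1 k~>4
composite: ⟨0->1 1->4⟩

Answer: ⟨0->1 1->4⟩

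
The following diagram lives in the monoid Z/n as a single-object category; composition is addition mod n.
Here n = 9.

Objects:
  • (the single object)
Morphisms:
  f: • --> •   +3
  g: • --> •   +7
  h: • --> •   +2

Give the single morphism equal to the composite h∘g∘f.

Answer: +3

Work:
  0 +3≡3 +7≡1 +2≡3  (mod 9)
composite: +3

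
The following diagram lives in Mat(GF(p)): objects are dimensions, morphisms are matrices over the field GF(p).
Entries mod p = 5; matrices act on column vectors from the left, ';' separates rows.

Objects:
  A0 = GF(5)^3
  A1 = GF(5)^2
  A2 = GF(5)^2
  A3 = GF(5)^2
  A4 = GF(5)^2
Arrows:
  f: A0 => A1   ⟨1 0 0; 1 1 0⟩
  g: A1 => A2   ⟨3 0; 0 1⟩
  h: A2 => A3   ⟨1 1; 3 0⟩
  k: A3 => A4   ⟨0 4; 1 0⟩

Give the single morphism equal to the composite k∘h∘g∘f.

Answer: ⟨1 0 0; 4 1 0⟩

Trace:
  e0=⟨1,0,0⟩ f=>⟨1,1⟩ g=>⟨3,1⟩ h=>⟨4,4⟩ k=>⟨1,4⟩
  e1=⟨0,1,0⟩ f=>⟨0,1⟩ g=>⟨0,1⟩ h=>⟨1,0⟩ k=>⟨0,1⟩
  e2=⟨0,0,1⟩ f=>⟨0,0⟩ g=>⟨0,0⟩ h=>⟨0,0⟩ k=>⟨0,0⟩
⟦path⟧: ⟨1 0 0; 4 1 0⟩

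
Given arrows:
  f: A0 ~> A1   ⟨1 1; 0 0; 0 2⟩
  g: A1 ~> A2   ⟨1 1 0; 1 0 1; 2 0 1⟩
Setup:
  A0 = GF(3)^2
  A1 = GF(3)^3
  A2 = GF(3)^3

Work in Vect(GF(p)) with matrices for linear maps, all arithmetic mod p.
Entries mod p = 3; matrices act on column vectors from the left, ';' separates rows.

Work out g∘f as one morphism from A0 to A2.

  e0=(1,0) f~>(1,0,0) g~>(1,1,2)
  e1=(0,1) f~>(1,0,2) g~>(1,0,1)
⟦path⟧: ⟨1 1; 1 0; 2 1⟩

Answer: ⟨1 1; 1 0; 2 1⟩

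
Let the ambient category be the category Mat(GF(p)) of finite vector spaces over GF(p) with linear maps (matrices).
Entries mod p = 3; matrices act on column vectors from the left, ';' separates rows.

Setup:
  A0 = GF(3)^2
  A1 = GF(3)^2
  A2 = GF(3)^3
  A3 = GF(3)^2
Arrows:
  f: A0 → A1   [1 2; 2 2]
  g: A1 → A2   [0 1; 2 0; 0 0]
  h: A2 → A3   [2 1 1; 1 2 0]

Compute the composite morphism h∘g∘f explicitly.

Answer: [0 2; 0 1]

Trace:
  e0=⟨1,0⟩ f→⟨1,2⟩ g→⟨2,2,0⟩ h→⟨0,0⟩
  e1=⟨0,1⟩ f→⟨2,2⟩ g→⟨2,1,0⟩ h→⟨2,1⟩
result: [0 2; 0 1]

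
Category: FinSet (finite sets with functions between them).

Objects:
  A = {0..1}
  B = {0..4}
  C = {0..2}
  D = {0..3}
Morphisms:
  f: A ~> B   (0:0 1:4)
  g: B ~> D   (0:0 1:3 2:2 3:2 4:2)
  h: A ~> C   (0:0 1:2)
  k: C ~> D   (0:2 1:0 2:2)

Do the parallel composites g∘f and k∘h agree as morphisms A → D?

Answer: DOES NOT COMMUTE

Work:
1) trace f;g:
  0 f~>0 g~>0
  1 f~>4 g~>2
  result₁ = (0:0 1:2)
2) trace h;k:
  0 h~>0 k~>2
  1 h~>2 k~>2
  result₂ = (0:2 1:2)
Equal? NO — does not commute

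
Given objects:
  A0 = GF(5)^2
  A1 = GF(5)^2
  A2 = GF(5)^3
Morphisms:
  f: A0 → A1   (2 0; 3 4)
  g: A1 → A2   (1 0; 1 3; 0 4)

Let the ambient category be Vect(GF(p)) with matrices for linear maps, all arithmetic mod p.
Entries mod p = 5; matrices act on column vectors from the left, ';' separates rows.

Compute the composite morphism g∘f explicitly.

Answer: (2 0; 1 2; 2 1)

Trace:
  e0=⟨1,0⟩ f→⟨2,3⟩ g→⟨2,1,2⟩
  e1=⟨0,1⟩ f→⟨0,4⟩ g→⟨0,2,1⟩
⟦path⟧: (2 0; 1 2; 2 1)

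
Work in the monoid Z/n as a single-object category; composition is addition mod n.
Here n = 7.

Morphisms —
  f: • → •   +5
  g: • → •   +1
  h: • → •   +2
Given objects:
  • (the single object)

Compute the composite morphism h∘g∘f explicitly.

Answer: +1

Trace:
  0 +5≡5 +1≡6 +2≡1  (mod 7)
composite: +1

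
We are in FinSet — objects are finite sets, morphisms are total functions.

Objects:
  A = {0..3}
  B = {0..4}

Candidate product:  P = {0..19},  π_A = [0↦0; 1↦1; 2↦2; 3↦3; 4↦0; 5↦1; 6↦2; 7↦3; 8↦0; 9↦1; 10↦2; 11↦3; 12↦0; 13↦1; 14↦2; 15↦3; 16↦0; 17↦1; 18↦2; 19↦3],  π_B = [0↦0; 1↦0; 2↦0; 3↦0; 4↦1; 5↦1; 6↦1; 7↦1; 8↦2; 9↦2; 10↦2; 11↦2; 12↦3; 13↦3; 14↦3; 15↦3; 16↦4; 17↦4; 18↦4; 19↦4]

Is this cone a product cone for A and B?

|A|·|B| = 4·5 = 20;  |P| = 20
Check the pairing map k ↦ (π_A(k), π_B(k)):
  0 ↦ (0,0)
  1 ↦ (1,0)
  2 ↦ (2,0)
  3 ↦ (3,0)
  4 ↦ (0,1)
  5 ↦ (1,1)
  6 ↦ (2,1)
  7 ↦ (3,1)
  8 ↦ (0,2)
  9 ↦ (1,2)
  10 ↦ (2,2)
  11 ↦ (3,2)
  12 ↦ (0,3)
  13 ↦ (1,3)
  14 ↦ (2,3)
  15 ↦ (3,3)
  16 ↦ (0,4)
  17 ↦ (1,4)
  18 ↦ (2,4)
  19 ↦ (3,4)
distinct pairs in image: 20 / 20 needed
  → bijection onto A×B; projections well-typed.

Answer: VALID PRODUCT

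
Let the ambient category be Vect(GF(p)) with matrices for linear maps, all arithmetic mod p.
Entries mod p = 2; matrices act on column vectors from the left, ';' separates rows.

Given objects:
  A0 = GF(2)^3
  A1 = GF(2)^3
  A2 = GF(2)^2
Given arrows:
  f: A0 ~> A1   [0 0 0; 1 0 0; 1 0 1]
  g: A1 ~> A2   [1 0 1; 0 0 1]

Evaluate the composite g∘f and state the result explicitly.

  e0=(1,0,0) f~>(0,1,1) g~>(1,1)
  e1=(0,1,0) f~>(0,0,0) g~>(0,0)
  e2=(0,0,1) f~>(0,0,1) g~>(1,1)
⟦path⟧: [1 0 1; 1 0 1]

Answer: [1 0 1; 1 0 1]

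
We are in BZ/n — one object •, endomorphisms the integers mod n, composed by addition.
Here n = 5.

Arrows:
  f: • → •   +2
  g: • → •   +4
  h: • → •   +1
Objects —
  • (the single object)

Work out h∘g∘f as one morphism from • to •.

  0 +2≡2 +4≡1 +1≡2  (mod 5)
composite: +2

Answer: +2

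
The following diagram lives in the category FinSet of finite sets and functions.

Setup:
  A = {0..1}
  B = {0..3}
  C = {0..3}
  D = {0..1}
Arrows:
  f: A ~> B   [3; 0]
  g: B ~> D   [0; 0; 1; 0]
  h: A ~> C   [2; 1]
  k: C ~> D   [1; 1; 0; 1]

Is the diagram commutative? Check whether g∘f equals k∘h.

Answer: DOES NOT COMMUTE

Work:
Along f;g (path 1):
  0 f~>3 g~>0
  1 f~>0 g~>0
  ⟦path⟧₁ = [0; 0]
Along h;k (path 2):
  0 h~>2 k~>0
  1 h~>1 k~>1
  ⟦path⟧₂ = [0; 1]
Equal? NO — does not commute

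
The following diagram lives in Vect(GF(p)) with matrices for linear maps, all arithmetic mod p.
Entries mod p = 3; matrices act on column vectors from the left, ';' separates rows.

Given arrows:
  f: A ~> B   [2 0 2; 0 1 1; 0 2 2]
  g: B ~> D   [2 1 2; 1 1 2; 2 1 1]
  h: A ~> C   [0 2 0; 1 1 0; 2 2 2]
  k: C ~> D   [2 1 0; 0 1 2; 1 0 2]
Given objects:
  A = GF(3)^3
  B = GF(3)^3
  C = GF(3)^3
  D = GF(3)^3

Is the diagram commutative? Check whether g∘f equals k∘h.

Path 1 = f;g:
  e0=⟨1,0,0⟩ f~>⟨2,0,0⟩ g~>⟨1,2,1⟩
  e1=⟨0,1,0⟩ f~>⟨0,1,2⟩ g~>⟨2,2,0⟩
  e2=⟨0,0,1⟩ f~>⟨2,1,2⟩ g~>⟨0,1,1⟩
  result₁ = [1 2 0; 2 2 1; 1 0 1]
Path 2 = h;k:
  e0=⟨1,0,0⟩ h~>⟨0,1,2⟩ k~>⟨1,2,1⟩
  e1=⟨0,1,0⟩ h~>⟨2,1,2⟩ k~>⟨2,2,0⟩
  e2=⟨0,0,1⟩ h~>⟨0,0,2⟩ k~>⟨0,1,1⟩
  result₂ = [1 2 0; 2 2 1; 1 0 1]
Equal? same morphism ✓

Answer: COMMUTES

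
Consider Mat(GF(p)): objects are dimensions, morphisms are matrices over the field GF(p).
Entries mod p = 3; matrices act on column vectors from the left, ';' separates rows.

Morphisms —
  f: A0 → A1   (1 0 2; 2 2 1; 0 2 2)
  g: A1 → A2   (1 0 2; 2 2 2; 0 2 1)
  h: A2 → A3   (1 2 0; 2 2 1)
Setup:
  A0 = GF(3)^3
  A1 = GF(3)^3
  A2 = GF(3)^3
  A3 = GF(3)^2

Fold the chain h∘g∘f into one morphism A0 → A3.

Answer: (1 2 2; 0 0 0)

Work:
  e0=(1,0,0) f→(1,2,0) g→(1,0,1) h→(1,0)
  e1=(0,1,0) f→(0,2,2) g→(1,2,0) h→(2,0)
  e2=(0,0,1) f→(2,1,2) g→(0,1,1) h→(2,0)
⟦path⟧: (1 2 2; 0 0 0)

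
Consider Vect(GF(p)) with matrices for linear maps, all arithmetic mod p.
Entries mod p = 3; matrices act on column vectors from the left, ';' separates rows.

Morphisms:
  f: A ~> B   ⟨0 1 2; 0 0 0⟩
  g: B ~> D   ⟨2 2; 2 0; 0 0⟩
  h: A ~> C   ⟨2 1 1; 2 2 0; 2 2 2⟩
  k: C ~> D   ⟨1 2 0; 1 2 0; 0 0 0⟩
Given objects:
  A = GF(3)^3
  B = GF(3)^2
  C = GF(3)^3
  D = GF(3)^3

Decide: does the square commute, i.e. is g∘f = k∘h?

Answer: COMMUTES

Work:
Along f;g (path 1):
  e0=[1,0,0] f~>[0,0] g~>[0,0,0]
  e1=[0,1,0] f~>[1,0] g~>[2,2,0]
  e2=[0,0,1] f~>[2,0] g~>[1,1,0]
  composite₁ = ⟨0 2 1; 0 2 1; 0 0 0⟩
Along h;k (path 2):
  e0=[1,0,0] h~>[2,2,2] k~>[0,0,0]
  e1=[0,1,0] h~>[1,2,2] k~>[2,2,0]
  e2=[0,0,1] h~>[1,0,2] k~>[1,1,0]
  composite₂ = ⟨0 2 1; 0 2 1; 0 0 0⟩
Equal? same morphism ✓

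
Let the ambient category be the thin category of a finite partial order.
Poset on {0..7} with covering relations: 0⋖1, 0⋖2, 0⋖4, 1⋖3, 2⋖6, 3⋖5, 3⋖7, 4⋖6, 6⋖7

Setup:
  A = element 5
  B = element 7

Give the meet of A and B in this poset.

Answer: A∧B = 3

Trace:
Lower bounds of A=5 and B=7: {0,1,3}
  0 ≤ 3
  1 ≤ 3
  3 ≤ 3
glb = 3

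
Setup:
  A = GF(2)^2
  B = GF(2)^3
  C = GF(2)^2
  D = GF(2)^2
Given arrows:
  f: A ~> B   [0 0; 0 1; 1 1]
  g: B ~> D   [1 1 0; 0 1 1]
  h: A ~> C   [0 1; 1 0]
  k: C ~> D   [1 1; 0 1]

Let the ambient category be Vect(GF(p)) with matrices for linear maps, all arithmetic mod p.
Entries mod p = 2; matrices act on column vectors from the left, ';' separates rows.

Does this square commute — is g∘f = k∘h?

1) trace f;g:
  e0=⟨1,0⟩ f~>⟨0,0,1⟩ g~>⟨0,1⟩
  e1=⟨0,1⟩ f~>⟨0,1,1⟩ g~>⟨1,0⟩
  composite₁ = [0 1; 1 0]
2) trace h;k:
  e0=⟨1,0⟩ h~>⟨0,1⟩ k~>⟨1,1⟩
  e1=⟨0,1⟩ h~>⟨1,0⟩ k~>⟨1,0⟩
  composite₂ = [1 1; 1 0]
Equal? differ; not commutative

Answer: DOES NOT COMMUTE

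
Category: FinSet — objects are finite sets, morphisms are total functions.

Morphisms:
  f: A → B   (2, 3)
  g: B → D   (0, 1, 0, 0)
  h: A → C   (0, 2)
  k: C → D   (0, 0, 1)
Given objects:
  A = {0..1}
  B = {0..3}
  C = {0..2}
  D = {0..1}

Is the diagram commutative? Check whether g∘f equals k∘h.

Answer: DOES NOT COMMUTE

Work:
Along f;g (path 1):
  0 f→2 g→0
  1 f→3 g→0
  composite₁ = (0, 0)
Along h;k (path 2):
  0 h→0 k→0
  1 h→2 k→1
  composite₂ = (0, 1)
Equal? distinct morphisms ✗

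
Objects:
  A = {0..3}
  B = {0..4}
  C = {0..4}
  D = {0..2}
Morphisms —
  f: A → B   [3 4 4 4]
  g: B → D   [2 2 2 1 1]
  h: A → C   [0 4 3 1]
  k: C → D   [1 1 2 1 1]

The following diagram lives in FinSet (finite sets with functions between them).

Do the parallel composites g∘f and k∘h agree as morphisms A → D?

1) trace f;g:
  0 f→3 g→1
  1 f→4 g→1
  2 f→4 g→1
  3 f→4 g→1
  ⟦path⟧₁ = [1 1 1 1]
2) trace h;k:
  0 h→0 k→1
  1 h→4 k→1
  2 h→3 k→1
  3 h→1 k→1
  ⟦path⟧₂ = [1 1 1 1]
Equal? same morphism ✓

Answer: COMMUTES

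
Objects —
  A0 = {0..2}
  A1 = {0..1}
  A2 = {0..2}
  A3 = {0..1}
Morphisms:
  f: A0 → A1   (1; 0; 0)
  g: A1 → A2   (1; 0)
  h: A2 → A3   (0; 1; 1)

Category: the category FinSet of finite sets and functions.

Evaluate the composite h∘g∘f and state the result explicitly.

  0 f→1 g→0 h→0
  1 f→0 g→1 h→1
  2 f→0 g→1 h→1
composite: (0; 1; 1)

Answer: (0; 1; 1)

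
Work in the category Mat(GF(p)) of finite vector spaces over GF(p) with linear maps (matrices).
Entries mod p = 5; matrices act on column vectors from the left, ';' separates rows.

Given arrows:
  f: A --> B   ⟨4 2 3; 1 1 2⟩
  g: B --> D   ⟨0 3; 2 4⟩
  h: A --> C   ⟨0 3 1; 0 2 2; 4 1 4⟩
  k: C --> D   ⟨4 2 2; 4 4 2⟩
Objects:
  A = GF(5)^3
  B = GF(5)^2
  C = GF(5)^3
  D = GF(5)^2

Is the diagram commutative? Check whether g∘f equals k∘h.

Answer: DOES NOT COMMUTE

Work:
Along f;g (path 1):
  e0=(1,0,0) f-->(4,1) g-->(3,2)
  e1=(0,1,0) f-->(2,1) g-->(3,3)
  e2=(0,0,1) f-->(3,2) g-->(1,4)
  ⟦path⟧₁ = ⟨3 3 1; 2 3 4⟩
Along h;k (path 2):
  e0=(1,0,0) h-->(0,0,4) k-->(3,3)
  e1=(0,1,0) h-->(3,2,1) k-->(3,2)
  e2=(0,0,1) h-->(1,2,4) k-->(1,0)
  ⟦path⟧₂ = ⟨3 3 1; 3 2 0⟩
Equal? differ; not commutative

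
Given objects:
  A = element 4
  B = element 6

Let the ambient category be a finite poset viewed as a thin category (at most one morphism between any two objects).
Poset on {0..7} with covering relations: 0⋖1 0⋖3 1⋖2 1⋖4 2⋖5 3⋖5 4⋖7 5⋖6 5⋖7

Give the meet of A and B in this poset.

{x : x≤A ∧ x≤B} = {0,1}  (A=4, B=6)
  0 ≤ 1
  1 ≤ 1
glb = 1

Answer: A∧B = 1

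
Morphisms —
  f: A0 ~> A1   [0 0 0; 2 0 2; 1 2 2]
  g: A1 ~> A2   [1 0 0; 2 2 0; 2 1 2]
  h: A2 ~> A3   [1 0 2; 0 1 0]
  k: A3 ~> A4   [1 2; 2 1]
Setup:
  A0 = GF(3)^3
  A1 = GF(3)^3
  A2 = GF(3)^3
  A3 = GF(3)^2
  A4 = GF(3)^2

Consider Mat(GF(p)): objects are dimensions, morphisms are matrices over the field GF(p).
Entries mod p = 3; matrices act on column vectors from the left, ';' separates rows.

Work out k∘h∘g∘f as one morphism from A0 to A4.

  e0=(1,0,0) f~>(0,2,1) g~>(0,1,1) h~>(2,1) k~>(1,2)
  e1=(0,1,0) f~>(0,0,2) g~>(0,0,1) h~>(2,0) k~>(2,1)
  e2=(0,0,1) f~>(0,2,2) g~>(0,1,0) h~>(0,1) k~>(2,1)
result: [1 2 2; 2 1 1]

Answer: [1 2 2; 2 1 1]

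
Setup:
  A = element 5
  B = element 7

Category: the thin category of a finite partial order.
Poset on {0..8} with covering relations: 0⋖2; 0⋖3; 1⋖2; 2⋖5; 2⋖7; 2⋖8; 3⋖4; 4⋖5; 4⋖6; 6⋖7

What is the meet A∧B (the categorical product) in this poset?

{x : x⊑A ∧ x⊑B} = {0,1,2,3,4}  (A=5, B=7)
  maximal lower bounds 2 and 4 are incomparable: neither 2⊑4 nor 4⊑2
→ no greatest lower bound exists

Answer: NO MEET EXISTS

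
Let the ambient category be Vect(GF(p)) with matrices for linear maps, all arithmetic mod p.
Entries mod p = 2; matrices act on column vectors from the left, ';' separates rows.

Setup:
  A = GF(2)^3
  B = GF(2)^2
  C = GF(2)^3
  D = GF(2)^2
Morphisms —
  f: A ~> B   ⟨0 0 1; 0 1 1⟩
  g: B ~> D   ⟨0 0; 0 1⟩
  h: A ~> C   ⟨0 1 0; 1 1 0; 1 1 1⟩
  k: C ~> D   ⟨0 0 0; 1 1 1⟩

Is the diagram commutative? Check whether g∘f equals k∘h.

Along f;g (path 1):
  e0=(1,0,0) f~>(0,0) g~>(0,0)
  e1=(0,1,0) f~>(0,1) g~>(0,1)
  e2=(0,0,1) f~>(1,1) g~>(0,1)
  composite₁ = ⟨0 0 0; 0 1 1⟩
Along h;k (path 2):
  e0=(1,0,0) h~>(0,1,1) k~>(0,0)
  e1=(0,1,0) h~>(1,1,1) k~>(0,1)
  e2=(0,0,1) h~>(0,0,1) k~>(0,1)
  composite₂ = ⟨0 0 0; 0 1 1⟩
Equal? YES — commutes

Answer: COMMUTES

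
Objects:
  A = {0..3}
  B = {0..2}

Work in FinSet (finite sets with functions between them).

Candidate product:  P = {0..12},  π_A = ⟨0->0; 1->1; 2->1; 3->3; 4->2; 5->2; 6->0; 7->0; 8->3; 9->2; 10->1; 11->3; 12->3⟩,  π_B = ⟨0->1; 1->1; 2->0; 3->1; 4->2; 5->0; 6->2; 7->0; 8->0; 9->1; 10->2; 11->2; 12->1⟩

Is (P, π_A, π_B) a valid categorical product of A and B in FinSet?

Answer: NOT A VALID PRODUCT — |P|=13 ≠ |A|·|B|=12

Work:
|A|·|B| = 4·3 = 12;  |P| = 13
  → cardinalities differ; no bijection possible.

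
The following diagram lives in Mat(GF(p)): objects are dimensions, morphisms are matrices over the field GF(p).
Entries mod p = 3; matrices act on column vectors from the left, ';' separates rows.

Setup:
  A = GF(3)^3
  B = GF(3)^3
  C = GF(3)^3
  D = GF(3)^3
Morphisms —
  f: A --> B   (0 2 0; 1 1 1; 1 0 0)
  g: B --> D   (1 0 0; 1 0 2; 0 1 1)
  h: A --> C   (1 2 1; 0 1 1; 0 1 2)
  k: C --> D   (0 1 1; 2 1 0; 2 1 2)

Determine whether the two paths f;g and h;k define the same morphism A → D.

Answer: COMMUTES

Work:
1) trace f;g:
  e0=⟨1,0,0⟩ f-->⟨0,1,1⟩ g-->⟨0,2,2⟩
  e1=⟨0,1,0⟩ f-->⟨2,1,0⟩ g-->⟨2,2,1⟩
  e2=⟨0,0,1⟩ f-->⟨0,1,0⟩ g-->⟨0,0,1⟩
  composite₁ = (0 2 0; 2 2 0; 2 1 1)
2) trace h;k:
  e0=⟨1,0,0⟩ h-->⟨1,0,0⟩ k-->⟨0,2,2⟩
  e1=⟨0,1,0⟩ h-->⟨2,1,1⟩ k-->⟨2,2,1⟩
  e2=⟨0,0,1⟩ h-->⟨1,1,2⟩ k-->⟨0,0,1⟩
  composite₂ = (0 2 0; 2 2 0; 2 1 1)
Equal? equal; square commutes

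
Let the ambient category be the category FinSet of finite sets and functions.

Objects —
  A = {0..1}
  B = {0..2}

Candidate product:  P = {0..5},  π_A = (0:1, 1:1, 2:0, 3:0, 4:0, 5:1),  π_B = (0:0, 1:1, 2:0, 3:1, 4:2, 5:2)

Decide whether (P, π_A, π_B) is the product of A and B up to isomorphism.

Answer: VALID PRODUCT

Trace:
|A|·|B| = 2·3 = 6;  |P| = 6
Check the pairing map k ↦ (π_A(k), π_B(k)):
  0 : (1,0)
  1 : (1,1)
  2 : (0,0)
  3 : (0,1)
  4 : (0,2)
  5 : (1,2)
distinct pairs in image: 6 / 6 needed
  → bijection onto A×B; projections well-typed.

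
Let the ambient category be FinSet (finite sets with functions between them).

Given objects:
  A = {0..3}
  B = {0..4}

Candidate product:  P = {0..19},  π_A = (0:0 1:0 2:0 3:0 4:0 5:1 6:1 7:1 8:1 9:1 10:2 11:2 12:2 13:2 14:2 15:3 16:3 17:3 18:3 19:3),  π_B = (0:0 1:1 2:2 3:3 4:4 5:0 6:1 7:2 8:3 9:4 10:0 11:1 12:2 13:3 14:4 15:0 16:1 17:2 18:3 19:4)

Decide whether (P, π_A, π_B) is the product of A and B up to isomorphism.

Answer: VALID PRODUCT

Work:
|A|·|B| = 4·5 = 20;  |P| = 20
Check the pairing map k ↦ (π_A(k), π_B(k)):
  0 : (0,0)
  1 : (0,1)
  2 : (0,2)
  3 : (0,3)
  4 : (0,4)
  5 : (1,0)
  6 : (1,1)
  7 : (1,2)
  8 : (1,3)
  9 : (1,4)
  10 : (2,0)
  11 : (2,1)
  12 : (2,2)
  13 : (2,3)
  14 : (2,4)
  15 : (3,0)
  16 : (3,1)
  17 : (3,2)
  18 : (3,3)
  19 : (3,4)
distinct pairs in image: 20 / 20 needed
  → bijection onto A×B; projections well-typed.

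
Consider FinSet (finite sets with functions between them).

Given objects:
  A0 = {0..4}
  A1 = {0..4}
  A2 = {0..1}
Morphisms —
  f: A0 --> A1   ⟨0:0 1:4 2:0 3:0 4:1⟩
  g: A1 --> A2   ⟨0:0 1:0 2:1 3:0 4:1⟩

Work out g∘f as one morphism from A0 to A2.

Answer: ⟨0:0 1:1 2:0 3:0 4:0⟩

Derivation:
  0 f-->0 g-->0
  1 f-->4 g-->1
  2 f-->0 g-->0
  3 f-->0 g-->0
  4 f-->1 g-->0
result: ⟨0:0 1:1 2:0 3:0 4:0⟩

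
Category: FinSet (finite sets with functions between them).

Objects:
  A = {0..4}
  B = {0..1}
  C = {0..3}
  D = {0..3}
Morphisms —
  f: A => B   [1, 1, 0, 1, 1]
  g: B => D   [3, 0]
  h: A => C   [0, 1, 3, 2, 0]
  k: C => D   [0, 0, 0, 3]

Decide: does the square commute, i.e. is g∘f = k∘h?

Answer: COMMUTES

Trace:
Along f;g (path 1):
  0 f=>1 g=>0
  1 f=>1 g=>0
  2 f=>0 g=>3
  3 f=>1 g=>0
  4 f=>1 g=>0
  result₁ = [0, 0, 3, 0, 0]
Along h;k (path 2):
  0 h=>0 k=>0
  1 h=>1 k=>0
  2 h=>3 k=>3
  3 h=>2 k=>0
  4 h=>0 k=>0
  result₂ = [0, 0, 3, 0, 0]
Equal? equal; square commutes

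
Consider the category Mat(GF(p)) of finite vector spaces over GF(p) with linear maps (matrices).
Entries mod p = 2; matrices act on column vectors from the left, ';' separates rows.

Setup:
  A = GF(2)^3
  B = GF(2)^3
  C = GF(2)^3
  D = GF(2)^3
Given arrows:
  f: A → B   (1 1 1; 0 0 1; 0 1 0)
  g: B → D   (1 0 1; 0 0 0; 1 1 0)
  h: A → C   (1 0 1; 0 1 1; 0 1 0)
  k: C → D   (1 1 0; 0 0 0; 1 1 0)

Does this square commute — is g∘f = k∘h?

Answer: DOES NOT COMMUTE

Derivation:
Along f;g (path 1):
  e0=(1,0,0) f→(1,0,0) g→(1,0,1)
  e1=(0,1,0) f→(1,0,1) g→(0,0,1)
  e2=(0,0,1) f→(1,1,0) g→(1,0,0)
  composite₁ = (1 0 1; 0 0 0; 1 1 0)
Along h;k (path 2):
  e0=(1,0,0) h→(1,0,0) k→(1,0,1)
  e1=(0,1,0) h→(0,1,1) k→(1,0,1)
  e2=(0,0,1) h→(1,1,0) k→(0,0,0)
  composite₂ = (1 1 0; 0 0 0; 1 1 0)
Equal? differ; not commutative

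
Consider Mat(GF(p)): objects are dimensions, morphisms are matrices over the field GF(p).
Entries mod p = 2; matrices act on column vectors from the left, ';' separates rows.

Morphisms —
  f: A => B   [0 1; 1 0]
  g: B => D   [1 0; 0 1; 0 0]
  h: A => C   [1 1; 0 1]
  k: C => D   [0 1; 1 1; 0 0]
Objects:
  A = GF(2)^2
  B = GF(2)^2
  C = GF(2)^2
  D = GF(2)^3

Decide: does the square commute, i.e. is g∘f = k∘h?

Along f;g (path 1):
  e0=[1,0] f=>[0,1] g=>[0,1,0]
  e1=[0,1] f=>[1,0] g=>[1,0,0]
  composite₁ = [0 1; 1 0; 0 0]
Along h;k (path 2):
  e0=[1,0] h=>[1,0] k=>[0,1,0]
  e1=[0,1] h=>[1,1] k=>[1,0,0]
  composite₂ = [0 1; 1 0; 0 0]
Equal? YES — commutes

Answer: COMMUTES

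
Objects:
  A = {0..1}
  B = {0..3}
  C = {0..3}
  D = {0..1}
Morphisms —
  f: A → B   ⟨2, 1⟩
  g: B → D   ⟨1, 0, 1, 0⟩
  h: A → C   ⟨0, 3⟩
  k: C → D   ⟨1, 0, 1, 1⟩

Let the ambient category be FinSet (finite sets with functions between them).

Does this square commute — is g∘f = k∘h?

Answer: DOES NOT COMMUTE

Trace:
1) trace f;g:
  0 f→2 g→1
  1 f→1 g→0
  result₁ = ⟨1, 0⟩
2) trace h;k:
  0 h→0 k→1
  1 h→3 k→1
  result₂ = ⟨1, 1⟩
Equal? NO — does not commute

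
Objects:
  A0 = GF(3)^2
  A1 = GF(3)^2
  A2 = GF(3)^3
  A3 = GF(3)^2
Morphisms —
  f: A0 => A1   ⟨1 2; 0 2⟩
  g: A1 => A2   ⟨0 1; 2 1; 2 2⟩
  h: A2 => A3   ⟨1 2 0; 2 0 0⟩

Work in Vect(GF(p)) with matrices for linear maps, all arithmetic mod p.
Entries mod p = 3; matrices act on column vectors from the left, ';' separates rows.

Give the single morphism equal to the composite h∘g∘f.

  e0=⟨1,0⟩ f=>⟨1,0⟩ g=>⟨0,2,2⟩ h=>⟨1,0⟩
  e1=⟨0,1⟩ f=>⟨2,2⟩ g=>⟨2,0,2⟩ h=>⟨2,1⟩
result: ⟨1 2; 0 1⟩

Answer: ⟨1 2; 0 1⟩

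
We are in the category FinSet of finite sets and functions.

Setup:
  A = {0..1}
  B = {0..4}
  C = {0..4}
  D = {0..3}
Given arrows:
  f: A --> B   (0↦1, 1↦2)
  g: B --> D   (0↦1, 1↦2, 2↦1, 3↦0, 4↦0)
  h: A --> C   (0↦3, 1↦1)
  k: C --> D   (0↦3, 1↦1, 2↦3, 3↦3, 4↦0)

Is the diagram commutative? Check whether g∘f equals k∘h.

1) trace f;g:
  0 f-->1 g-->2
  1 f-->2 g-->1
  composite₁ = (0↦2, 1↦1)
2) trace h;k:
  0 h-->3 k-->3
  1 h-->1 k-->1
  composite₂ = (0↦3, 1↦1)
Equal? NO — does not commute

Answer: DOES NOT COMMUTE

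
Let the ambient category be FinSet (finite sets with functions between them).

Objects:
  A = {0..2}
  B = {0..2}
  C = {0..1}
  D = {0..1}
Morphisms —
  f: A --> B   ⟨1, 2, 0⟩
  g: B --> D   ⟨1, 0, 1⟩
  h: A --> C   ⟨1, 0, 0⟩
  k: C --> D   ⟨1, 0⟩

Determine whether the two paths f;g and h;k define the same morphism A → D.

Answer: COMMUTES

Trace:
Along f;g (path 1):
  0 f-->1 g-->0
  1 f-->2 g-->1
  2 f-->0 g-->1
  result₁ = ⟨0, 1, 1⟩
Along h;k (path 2):
  0 h-->1 k-->0
  1 h-->0 k-->1
  2 h-->0 k-->1
  result₂ = ⟨0, 1, 1⟩
Equal? same morphism ✓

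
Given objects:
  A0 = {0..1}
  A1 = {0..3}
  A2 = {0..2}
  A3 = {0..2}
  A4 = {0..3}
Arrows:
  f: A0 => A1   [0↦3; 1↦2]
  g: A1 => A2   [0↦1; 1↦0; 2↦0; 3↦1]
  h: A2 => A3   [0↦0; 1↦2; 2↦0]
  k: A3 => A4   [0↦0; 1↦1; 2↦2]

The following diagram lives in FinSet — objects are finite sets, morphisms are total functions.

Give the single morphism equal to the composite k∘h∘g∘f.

Answer: [0↦2; 1↦0]

Work:
  0 f=>3 g=>1 h=>2 k=>2
  1 f=>2 g=>0 h=>0 k=>0
composite: [0↦2; 1↦0]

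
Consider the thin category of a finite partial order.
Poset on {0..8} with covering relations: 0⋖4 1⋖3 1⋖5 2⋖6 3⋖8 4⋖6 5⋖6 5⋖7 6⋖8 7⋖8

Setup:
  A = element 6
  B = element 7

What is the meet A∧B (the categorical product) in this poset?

{x : x≤A ∧ x≤B} = {1,5}  (A=6, B=7)
  1 ≤ 5
  5 ≤ 5
glb = 5

Answer: A∧B = 5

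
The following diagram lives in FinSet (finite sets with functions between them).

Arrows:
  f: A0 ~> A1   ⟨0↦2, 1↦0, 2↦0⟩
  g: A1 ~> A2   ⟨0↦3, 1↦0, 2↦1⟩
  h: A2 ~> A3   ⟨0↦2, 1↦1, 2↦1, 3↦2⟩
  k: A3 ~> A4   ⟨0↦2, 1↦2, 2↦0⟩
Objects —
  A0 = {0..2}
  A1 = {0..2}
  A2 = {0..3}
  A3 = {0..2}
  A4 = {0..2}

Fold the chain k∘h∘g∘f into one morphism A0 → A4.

  0 f~>2 g~>1 h~>1 k~>2
  1 f~>0 g~>3 h~>2 k~>0
  2 f~>0 g~>3 h~>2 k~>0
⟦path⟧: ⟨0↦2, 1↦0, 2↦0⟩

Answer: ⟨0↦2, 1↦0, 2↦0⟩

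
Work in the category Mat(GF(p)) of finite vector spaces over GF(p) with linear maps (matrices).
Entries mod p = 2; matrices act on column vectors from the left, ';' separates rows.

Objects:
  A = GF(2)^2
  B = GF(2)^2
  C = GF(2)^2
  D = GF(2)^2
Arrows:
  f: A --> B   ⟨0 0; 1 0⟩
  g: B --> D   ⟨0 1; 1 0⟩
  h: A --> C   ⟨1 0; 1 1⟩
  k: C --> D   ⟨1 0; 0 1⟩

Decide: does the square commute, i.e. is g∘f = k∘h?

1) trace f;g:
  e0=[1,0] f-->[0,1] g-->[1,0]
  e1=[0,1] f-->[0,0] g-->[0,0]
  ⟦path⟧₁ = ⟨1 0; 0 0⟩
2) trace h;k:
  e0=[1,0] h-->[1,1] k-->[1,1]
  e1=[0,1] h-->[0,1] k-->[0,1]
  ⟦path⟧₂ = ⟨1 0; 1 1⟩
Equal? distinct morphisms ✗

Answer: DOES NOT COMMUTE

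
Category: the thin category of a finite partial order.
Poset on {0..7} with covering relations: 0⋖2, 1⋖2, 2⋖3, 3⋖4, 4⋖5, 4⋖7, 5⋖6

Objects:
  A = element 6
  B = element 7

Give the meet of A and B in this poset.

Answer: A∧B = 4

Derivation:
Common predecessors of 6,7: {0,1,2,3,4}
  0 <= 4
  1 <= 4
  2 <= 4
  3 <= 4
  4 <= 4
glb = 4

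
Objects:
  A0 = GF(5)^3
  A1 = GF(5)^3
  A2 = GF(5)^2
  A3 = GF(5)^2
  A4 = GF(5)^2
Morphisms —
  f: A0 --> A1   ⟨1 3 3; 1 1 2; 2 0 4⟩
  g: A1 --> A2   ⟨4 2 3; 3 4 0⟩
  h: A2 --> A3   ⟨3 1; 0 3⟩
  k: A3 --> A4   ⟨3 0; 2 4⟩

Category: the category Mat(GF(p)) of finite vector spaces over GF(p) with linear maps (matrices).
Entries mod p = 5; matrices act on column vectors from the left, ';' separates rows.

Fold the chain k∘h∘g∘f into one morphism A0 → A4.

  e0=[1,0,0] f-->[1,1,2] g-->[2,2] h-->[3,1] k-->[4,0]
  e1=[0,1,0] f-->[3,1,0] g-->[4,3] h-->[0,4] k-->[0,1]
  e2=[0,0,1] f-->[3,2,4] g-->[3,2] h-->[1,1] k-->[3,1]
composite: ⟨4 0 3; 0 1 1⟩

Answer: ⟨4 0 3; 0 1 1⟩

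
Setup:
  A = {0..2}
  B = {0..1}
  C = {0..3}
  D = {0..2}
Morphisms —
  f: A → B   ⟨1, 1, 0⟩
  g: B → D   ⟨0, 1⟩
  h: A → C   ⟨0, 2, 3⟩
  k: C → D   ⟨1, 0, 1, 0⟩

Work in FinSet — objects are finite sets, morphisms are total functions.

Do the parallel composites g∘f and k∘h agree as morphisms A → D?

1) trace f;g:
  0 f→1 g→1
  1 f→1 g→1
  2 f→0 g→0
  result₁ = ⟨1, 1, 0⟩
2) trace h;k:
  0 h→0 k→1
  1 h→2 k→1
  2 h→3 k→0
  result₂ = ⟨1, 1, 0⟩
Equal? equal; square commutes

Answer: COMMUTES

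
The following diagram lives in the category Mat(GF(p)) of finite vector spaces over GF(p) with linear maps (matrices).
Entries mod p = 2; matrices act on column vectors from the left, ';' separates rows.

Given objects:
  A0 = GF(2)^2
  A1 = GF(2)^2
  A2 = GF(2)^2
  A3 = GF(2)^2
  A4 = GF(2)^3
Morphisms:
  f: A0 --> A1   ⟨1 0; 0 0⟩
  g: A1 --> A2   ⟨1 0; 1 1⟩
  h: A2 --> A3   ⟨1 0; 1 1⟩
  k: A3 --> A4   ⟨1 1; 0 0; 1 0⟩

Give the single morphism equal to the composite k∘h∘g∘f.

Answer: ⟨1 0; 0 0; 1 0⟩

Work:
  e0=(1,0) f-->(1,0) g-->(1,1) h-->(1,0) k-->(1,0,1)
  e1=(0,1) f-->(0,0) g-->(0,0) h-->(0,0) k-->(0,0,0)
result: ⟨1 0; 0 0; 1 0⟩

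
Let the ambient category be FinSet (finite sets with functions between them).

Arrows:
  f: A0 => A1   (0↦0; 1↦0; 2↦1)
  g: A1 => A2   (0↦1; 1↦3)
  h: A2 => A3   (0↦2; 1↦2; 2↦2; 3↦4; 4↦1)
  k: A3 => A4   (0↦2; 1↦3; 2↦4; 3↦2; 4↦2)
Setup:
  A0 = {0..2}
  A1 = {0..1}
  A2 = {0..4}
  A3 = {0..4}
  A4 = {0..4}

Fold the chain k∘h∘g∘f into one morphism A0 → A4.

  0 f=>0 g=>1 h=>2 k=>4
  1 f=>0 g=>1 h=>2 k=>4
  2 f=>1 g=>3 h=>4 k=>2
composite: (0↦4; 1↦4; 2↦2)

Answer: (0↦4; 1↦4; 2↦2)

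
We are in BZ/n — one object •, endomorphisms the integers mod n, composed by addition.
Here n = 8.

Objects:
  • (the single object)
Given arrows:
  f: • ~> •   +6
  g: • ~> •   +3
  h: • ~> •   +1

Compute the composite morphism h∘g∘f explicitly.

  0 +6≡6 +3≡1 +1≡2  (mod 8)
result: +2

Answer: +2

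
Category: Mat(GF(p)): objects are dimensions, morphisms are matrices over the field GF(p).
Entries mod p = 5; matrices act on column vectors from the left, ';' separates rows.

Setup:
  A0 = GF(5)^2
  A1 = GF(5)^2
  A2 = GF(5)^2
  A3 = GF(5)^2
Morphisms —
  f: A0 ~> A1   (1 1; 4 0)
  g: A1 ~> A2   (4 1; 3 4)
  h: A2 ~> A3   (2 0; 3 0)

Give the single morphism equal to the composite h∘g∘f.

  e0=[1,0] f~>[1,4] g~>[3,4] h~>[1,4]
  e1=[0,1] f~>[1,0] g~>[4,3] h~>[3,2]
composite: (1 3; 4 2)

Answer: (1 3; 4 2)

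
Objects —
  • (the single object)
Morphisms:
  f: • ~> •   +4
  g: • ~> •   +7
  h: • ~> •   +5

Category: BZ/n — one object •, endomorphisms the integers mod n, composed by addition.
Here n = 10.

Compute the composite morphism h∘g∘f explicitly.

  0 +4≡4 +7≡1 +5≡6  (mod 10)
result: +6

Answer: +6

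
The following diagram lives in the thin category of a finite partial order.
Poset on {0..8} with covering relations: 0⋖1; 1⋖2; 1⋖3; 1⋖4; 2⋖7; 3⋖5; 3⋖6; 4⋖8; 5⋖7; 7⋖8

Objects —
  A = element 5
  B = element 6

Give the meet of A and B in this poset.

{x : x<=A ∧ x<=B} = {0,1,3}  (A=5, B=6)
  0 <= 3
  1 <= 3
  3 <= 3
glb = 3

Answer: A∧B = 3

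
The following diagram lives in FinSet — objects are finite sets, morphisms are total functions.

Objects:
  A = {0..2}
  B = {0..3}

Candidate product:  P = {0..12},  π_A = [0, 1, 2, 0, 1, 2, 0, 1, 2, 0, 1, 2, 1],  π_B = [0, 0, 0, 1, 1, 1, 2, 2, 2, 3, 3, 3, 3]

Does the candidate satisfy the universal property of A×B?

|A|·|B| = 3·4 = 12;  |P| = 13
  → cardinalities differ; no bijection possible.

Answer: NOT A VALID PRODUCT — |P|=13 ≠ |A|·|B|=12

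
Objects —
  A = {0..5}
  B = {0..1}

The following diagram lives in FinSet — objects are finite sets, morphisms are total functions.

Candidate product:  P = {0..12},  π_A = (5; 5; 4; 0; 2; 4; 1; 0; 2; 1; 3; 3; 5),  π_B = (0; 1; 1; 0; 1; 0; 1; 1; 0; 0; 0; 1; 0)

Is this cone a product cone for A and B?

Answer: NOT A VALID PRODUCT — |P|=13 ≠ |A|·|B|=12

Trace:
|A|·|B| = 6·2 = 12;  |P| = 13
  → cardinalities differ; no bijection possible.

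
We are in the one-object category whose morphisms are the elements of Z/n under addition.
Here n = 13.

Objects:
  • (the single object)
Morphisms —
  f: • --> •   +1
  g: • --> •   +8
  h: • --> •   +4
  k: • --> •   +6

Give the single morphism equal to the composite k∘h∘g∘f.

  0 +1≡1 +8≡9 +4≡0 +6≡6  (mod 13)
result: +6

Answer: +6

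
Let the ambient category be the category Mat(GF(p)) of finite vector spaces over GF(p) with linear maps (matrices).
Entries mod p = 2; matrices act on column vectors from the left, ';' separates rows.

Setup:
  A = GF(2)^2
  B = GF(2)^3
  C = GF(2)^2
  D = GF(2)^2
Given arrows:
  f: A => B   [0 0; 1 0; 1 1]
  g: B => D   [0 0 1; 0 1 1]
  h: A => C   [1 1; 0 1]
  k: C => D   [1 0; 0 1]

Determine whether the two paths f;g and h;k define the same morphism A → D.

1) trace f;g:
  e0=[1,0] f=>[0,1,1] g=>[1,0]
  e1=[0,1] f=>[0,0,1] g=>[1,1]
  result₁ = [1 1; 0 1]
2) trace h;k:
  e0=[1,0] h=>[1,0] k=>[1,0]
  e1=[0,1] h=>[1,1] k=>[1,1]
  result₂ = [1 1; 0 1]
Equal? same morphism ✓

Answer: COMMUTES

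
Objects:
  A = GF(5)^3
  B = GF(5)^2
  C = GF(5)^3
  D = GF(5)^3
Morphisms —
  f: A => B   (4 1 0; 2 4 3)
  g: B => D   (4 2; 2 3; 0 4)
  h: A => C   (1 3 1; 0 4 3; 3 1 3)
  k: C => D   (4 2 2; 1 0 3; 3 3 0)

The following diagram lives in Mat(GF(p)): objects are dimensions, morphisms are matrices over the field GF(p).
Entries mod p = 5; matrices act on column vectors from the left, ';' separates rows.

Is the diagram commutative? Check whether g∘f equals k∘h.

Along f;g (path 1):
  e0=(1,0,0) f=>(4,2) g=>(0,4,3)
  e1=(0,1,0) f=>(1,4) g=>(2,4,1)
  e2=(0,0,1) f=>(0,3) g=>(1,4,2)
  composite₁ = (0 2 1; 4 4 4; 3 1 2)
Along h;k (path 2):
  e0=(1,0,0) h=>(1,0,3) k=>(0,0,3)
  e1=(0,1,0) h=>(3,4,1) k=>(2,1,1)
  e2=(0,0,1) h=>(1,3,3) k=>(1,0,2)
  composite₂ = (0 2 1; 0 1 0; 3 1 2)
Equal? differ; not commutative

Answer: DOES NOT COMMUTE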